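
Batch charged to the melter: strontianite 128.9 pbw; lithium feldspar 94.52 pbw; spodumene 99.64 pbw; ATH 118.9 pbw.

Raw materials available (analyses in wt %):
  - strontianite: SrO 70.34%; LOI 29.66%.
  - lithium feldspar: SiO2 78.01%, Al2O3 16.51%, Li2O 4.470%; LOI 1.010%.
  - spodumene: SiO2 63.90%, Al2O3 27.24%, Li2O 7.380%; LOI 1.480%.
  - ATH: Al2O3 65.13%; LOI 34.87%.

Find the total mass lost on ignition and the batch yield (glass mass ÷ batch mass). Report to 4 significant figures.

Working values are printed (rounded to 4 significant digits) across the worked steps — every computation carries full float precision in all steps. Every reported figure is rounded just once — the derived quantities, which include net glass mass, the totals, yield, ignition loss, the four compositions, are rebuilt in full precision, exactly as shown in either problem or answer, starting from the weights per 359.8 pbw of glass.
Each material's LOI contribution:
  strontianite: 128.9 × 0.2966 = 38.23 pbw
  lithium feldspar: 94.52 × 0.01010 = 0.9547 pbw
  spodumene: 99.64 × 0.01480 = 1.475 pbw
  ATH: 118.9 × 0.3487 = 41.46 pbw
Total LOI = 82.12 pbw
Glass = batch − LOI = 442.0 − 82.12 = 359.8 pbw

LOI loss = 82.12 pbw; glass = 359.8 pbw; yield = 81.42%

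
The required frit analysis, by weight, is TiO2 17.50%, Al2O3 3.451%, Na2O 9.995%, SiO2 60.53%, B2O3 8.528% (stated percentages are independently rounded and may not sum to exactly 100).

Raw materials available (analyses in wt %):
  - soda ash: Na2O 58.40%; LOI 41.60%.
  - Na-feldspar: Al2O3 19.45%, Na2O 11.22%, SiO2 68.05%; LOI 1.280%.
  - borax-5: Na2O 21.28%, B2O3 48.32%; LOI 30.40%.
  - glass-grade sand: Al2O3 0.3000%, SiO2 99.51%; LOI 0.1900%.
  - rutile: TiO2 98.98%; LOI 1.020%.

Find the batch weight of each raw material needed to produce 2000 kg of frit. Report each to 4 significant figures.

Batch per 2000 kg frit:
  soda ash: 148.4 kg
  Na-feldspar: 339.7 kg
  borax-5: 353.0 kg
  glass-grade sand: 984.3 kg
  rutile: 353.6 kg
Total batch = 2179 kg; LOI loss = 178.9 kg; yield = 91.79%

Intermediates are printed, rounded to 4 significant digits, at each printed step. Each numeric step keeps full float precision from first step to last; every reported value takes a single rounding — derived quantities, including LOI, yield, net glass mass, totals, the five compositions, are re-derived from the weighed amounts at 2000 kg of glass in full precision, precisely as stated by problem or answer.
Per-oxide target masses for 2000 kg frit:
  TiO2: 17.50% × 2000 = 350.0 kg
  Al2O3: 3.451% × 2000 = 69.02 kg
  Na2O: 9.995% × 2000 = 199.9 kg
  SiO2: 60.53% × 2000 = 1211 kg
  B2O3: 8.528% × 2000 = 170.6 kg
Checking each oxide sum from the weights as reported, against the basis in use (each sum matches its target mass exact up to rounding of places):
  TiO2: 353.6·0.9898 = 350.0 kg (target 350.0 kg)
  Al2O3: 339.7·0.1945 + 984.3·0.003000 = 69.02 kg (target 69.02 kg)
  Na2O: 148.4·0.5840 + 339.7·0.1122 + 353.0·0.2128 = 199.9 kg (target 199.9 kg)
  SiO2: 339.7·0.6805 + 984.3·0.9951 = 1211 kg (target 1211 kg)
  B2O3: 353.0·0.4832 = 170.6 kg (target 170.6 kg)
Glass-mass bookkeeping: net batch after ignition = 2000 kg (targets for the oxides total 2000 kg; stated basis 2000 kg — any gap is answer rounding).
Batch grand total — Σ batch = 2179 kg; LOI loss = Σ batch·LOI = 178.9 kg; yield: glass divided by total = 91.79%.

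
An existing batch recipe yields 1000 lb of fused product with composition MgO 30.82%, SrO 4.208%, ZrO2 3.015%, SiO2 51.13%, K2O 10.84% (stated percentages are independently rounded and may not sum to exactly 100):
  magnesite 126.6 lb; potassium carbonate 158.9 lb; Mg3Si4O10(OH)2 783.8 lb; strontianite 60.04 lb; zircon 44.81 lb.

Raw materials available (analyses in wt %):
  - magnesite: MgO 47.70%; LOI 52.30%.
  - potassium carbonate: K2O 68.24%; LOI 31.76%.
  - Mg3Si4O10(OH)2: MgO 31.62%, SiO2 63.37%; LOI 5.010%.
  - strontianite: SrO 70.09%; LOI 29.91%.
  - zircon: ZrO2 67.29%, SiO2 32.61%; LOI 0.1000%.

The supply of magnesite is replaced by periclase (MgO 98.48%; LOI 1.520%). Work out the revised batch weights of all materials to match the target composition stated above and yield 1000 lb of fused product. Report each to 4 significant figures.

Revised batch per 1000 lb fused product:
  periclase: 61.30 lb
  potassium carbonate: 158.9 lb
  Mg3Si4O10(OH)2: 783.8 lb
  strontianite: 60.04 lb
  zircon: 44.81 lb
Total batch = 1109 lb; LOI loss = 108.7 lb

Rounding to four significant figures extends to every working value as displayed; the whole derivation carries full precision at every stage — each reported number undergoes a single rounding — the derived quantities, including the totals, LOI, net glass mass, the five compositions, yield, are recomputed from the weighed amounts for 1000 lb of glass at exact precision, as quoted within problem or answer.
Oxide mass targets, per 1000 lb fused product:
  MgO: 30.82% × 1000 = 308.2 lb
  SrO: 4.208% × 1000 = 42.08 lb
  ZrO2: 3.015% × 1000 = 30.15 lb
  SiO2: 51.13% × 1000 = 511.3 lb
  K2O: 10.84% × 1000 = 108.4 lb
Sums-versus-targets review given the weights on record, for the quoted basis mass (every target is met by its sum once rounding is allowed for):
  MgO: 61.30·0.9848 + 783.8·0.3162 = 308.2 lb (target 308.2 lb)
  SrO: 60.04·0.7009 = 42.08 lb (target 42.08 lb)
  ZrO2: 44.81·0.6729 = 30.15 lb (target 30.15 lb)
  SiO2: 783.8·0.6337 + 44.81·0.3261 = 511.3 lb (target 511.3 lb)
  K2O: 158.9·0.6824 = 108.4 lb (target 108.4 lb)
Glass mass check: whole batch net of LOI = 1000 lb (summing oxide targets gives 1000 lb; against the stated basis, 1000 lb — deltas are rounding alone).
Batch grand total — Σ batch = 1109 lb; loss to ignition Σ batch·LOI = 108.7 lb; yield: glass divided by total = 90.20%.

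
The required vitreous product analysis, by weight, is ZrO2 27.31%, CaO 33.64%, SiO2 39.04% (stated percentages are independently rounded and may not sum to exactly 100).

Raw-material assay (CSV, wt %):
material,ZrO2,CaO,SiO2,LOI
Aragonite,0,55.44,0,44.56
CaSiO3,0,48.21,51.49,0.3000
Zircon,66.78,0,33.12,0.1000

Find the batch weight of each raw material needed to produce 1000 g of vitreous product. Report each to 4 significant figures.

Batch per 1000 g vitreous product:
  Aragonite: 176.2 g
  CaSiO3: 495.2 g
  Zircon: 409.0 g
Total batch = 1080 g; LOI loss = 80.41 g; yield = 92.56%

Each numeric step keeps full float precision at all times; working values appear rounded to four significant figures in the printout — each reported figure carries a single rounding — derived quantities, which include yield, net glass mass, ignition loss, the three compositions, totals, are rebuilt at full float precision, as written in either problem or answer, from the weighed amounts at 1000 g of glass.
Target masses of each oxide per 1000 g vitreous product:
  ZrO2: 27.31% × 1000 = 273.1 g
  CaO: 33.64% × 1000 = 336.4 g
  SiO2: 39.04% × 1000 = 390.4 g
Verifying the oxide balance on the weights just shown, on the stated basis (target by target, the sums agree exact up to rounding of places):
  ZrO2: 409.0·0.6678 = 273.1 g (target 273.1 g)
  CaO: 176.2·0.5544 + 495.2·0.4821 = 336.4 g (target 336.4 g)
  SiO2: 495.2·0.5149 + 409.0·0.3312 = 390.4 g (target 390.4 g)
Auditing the glass mass value: total batch − LOI = 1000 g (the targets, summed, come to 999.9 g; stated basis 1000 g — differing by rounding only).
Total batch = Σ batch = 1080 g; LOI loss = Σ batch·LOI = 80.41 g; as yield: glass ÷ batch → 92.56%.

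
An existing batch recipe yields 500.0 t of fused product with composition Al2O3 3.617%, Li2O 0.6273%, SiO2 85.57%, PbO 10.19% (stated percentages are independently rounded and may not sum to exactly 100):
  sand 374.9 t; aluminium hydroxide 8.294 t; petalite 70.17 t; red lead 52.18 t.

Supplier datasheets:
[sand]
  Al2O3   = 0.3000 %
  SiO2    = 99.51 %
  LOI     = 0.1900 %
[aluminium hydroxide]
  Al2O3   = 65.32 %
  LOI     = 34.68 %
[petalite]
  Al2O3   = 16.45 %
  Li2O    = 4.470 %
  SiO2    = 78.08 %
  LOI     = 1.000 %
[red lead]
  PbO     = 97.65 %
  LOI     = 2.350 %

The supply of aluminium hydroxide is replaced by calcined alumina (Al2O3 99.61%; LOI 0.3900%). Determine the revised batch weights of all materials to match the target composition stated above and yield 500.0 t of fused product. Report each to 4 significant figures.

All arithmetic maintains full float precision in every operation; intermediates appear rounded off to 4 significant digits in the working — each reported number is rounded a single time. Derived quantities are computed in full precision (yield, totals, LOI, glass mass, the four compositions) from the weighed amounts on 500.0 t of glass as they appear in the problem or answer text.
Per-oxide target masses for 500.0 t fused product:
  Al2O3: 3.617% × 500.0 = 18.08 t
  Li2O: 0.6273% × 500.0 = 3.136 t
  SiO2: 85.57% × 500.0 = 427.8 t
  PbO: 10.19% × 500.0 = 50.95 t
Balance tally, oxide-wise, working from each reported weight, versus the basis set out (target by target, the sums agree once rounding is allowed for):
  Al2O3: 374.9·0.003000 + 5.439·0.9961 + 70.17·0.1645 = 18.09 t (target 18.08 t)
  Li2O: 70.17·0.04470 = 3.137 t (target 3.136 t)
  SiO2: 374.9·0.9951 + 70.17·0.7808 = 427.9 t (target 427.8 t)
  PbO: 52.18·0.9765 = 50.95 t (target 50.95 t)
Consistency of the glass mass: total charge less LOI = 500.0 t (targets for the oxides total 500.0 t; stated basis 500.0 t — differing by rounding only).
Whole-batch sum: Σ batch = 502.7 t; ignition loss, Σ(batch × LOI) = 2.661 t; yield, glass over the total, = 99.47%.

Revised batch per 500.0 t fused product:
  sand: 374.9 t
  calcined alumina: 5.439 t
  petalite: 70.17 t
  red lead: 52.18 t
Total batch = 502.7 t; LOI loss = 2.661 t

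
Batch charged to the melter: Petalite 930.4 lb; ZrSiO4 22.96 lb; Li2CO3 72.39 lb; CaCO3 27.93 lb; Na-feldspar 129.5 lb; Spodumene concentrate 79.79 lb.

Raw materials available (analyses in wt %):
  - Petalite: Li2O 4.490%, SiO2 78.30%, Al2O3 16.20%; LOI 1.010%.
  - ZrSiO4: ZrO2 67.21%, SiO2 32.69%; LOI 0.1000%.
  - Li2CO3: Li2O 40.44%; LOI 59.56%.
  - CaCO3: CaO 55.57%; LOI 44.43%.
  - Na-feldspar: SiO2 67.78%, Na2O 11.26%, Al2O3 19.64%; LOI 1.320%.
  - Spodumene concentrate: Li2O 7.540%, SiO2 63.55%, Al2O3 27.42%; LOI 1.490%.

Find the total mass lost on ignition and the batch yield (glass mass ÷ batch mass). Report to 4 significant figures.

Mid-chain values are displayed (rounded to 4 significant figures) between the steps; every computation keeps exact precision at each step. Every reported result undergoes a single rounding — derived quantities, including the totals, the six compositions, the yield, ignition loss, net glass mass, are re-derived from the weighed amounts for 1195 lb of glass at full float precision exactly as shown in either problem or answer.
Each material's LOI contribution:
  Petalite: 930.4 × 0.01010 = 9.397 lb
  ZrSiO4: 22.96 × 0.001000 = 0.02296 lb
  Li2CO3: 72.39 × 0.5956 = 43.12 lb
  CaCO3: 27.93 × 0.4443 = 12.41 lb
  Na-feldspar: 129.5 × 0.01320 = 1.709 lb
  Spodumene concentrate: 79.79 × 0.01490 = 1.189 lb
Total LOI = 67.84 lb
Glass = batch − LOI = 1263 − 67.84 = 1195 lb

LOI loss = 67.84 lb; glass = 1195 lb; yield = 94.63%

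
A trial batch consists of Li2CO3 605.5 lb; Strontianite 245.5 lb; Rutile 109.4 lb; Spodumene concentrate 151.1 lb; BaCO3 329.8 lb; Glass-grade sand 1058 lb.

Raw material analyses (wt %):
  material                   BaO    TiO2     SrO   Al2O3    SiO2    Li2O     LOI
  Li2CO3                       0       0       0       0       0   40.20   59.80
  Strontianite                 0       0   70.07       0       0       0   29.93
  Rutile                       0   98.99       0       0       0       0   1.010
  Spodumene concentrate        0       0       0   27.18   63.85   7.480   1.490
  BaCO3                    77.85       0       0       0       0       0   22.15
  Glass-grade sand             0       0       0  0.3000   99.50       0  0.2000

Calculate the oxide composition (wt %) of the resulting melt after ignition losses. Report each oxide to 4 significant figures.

Each numeric step holds full float precision from start to finish; intermediates are rounded to four significant digits as shown. Every reported figure is rounded exactly once — all derived quantities are re-derived starting from the weights on 1985 lb of glass at full float precision (yield, six oxide percentages, ignition loss, glass mass, the totals), exactly as shown in the problem or answer text.
Per-oxide mass from batch:
  BaO: 329.8·0.7785 = 256.7 lb
  TiO2: 109.4·0.9899 = 108.3 lb
  SrO: 245.5·0.7007 = 172.0 lb
  Al2O3: 151.1·0.2718 + 1058·0.003000 = 44.24 lb
  SiO2: 151.1·0.6385 + 1058·0.9950 = 1149 lb
  Li2O: 605.5·0.4020 + 151.1·0.07480 = 254.7 lb
LOI: 605.5·0.5980 + 245.5·0.2993 + 109.4·0.01010 + 151.1·0.01490 + 329.8·0.2215 + 1058·0.002000 = 514.1 lb
Glass mass = batch − LOI = 2499 − 514.1 = 1985 lb (equal to the oxide-mass sum)
oxide / glass × 100 gives the wt %

Glass mass = 1985 lb (batch 2499 − LOI 514.1).
Composition: BaO 12.93%, TiO2 5.455%, SrO 8.665%, Al2O3 2.229%, SiO2 57.89%, Li2O 12.83%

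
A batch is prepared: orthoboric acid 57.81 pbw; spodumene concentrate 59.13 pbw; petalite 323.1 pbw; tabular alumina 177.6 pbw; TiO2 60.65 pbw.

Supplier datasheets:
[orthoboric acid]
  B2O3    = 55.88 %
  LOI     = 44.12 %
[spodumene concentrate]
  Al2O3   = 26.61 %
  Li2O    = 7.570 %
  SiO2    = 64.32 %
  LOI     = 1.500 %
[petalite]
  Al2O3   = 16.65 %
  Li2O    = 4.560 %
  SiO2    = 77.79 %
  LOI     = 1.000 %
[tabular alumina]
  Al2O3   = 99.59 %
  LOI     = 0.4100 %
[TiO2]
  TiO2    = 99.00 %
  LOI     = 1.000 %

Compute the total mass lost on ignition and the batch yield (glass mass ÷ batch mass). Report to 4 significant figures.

LOI loss = 30.96 pbw; glass = 647.3 pbw; yield = 95.44%

Mid-chain values are shown rounded off to 4 significant figures in the printout. Full precision is maintained at all times — every reported result is rounded a single time. The derived quantities, including LOI, yield, totals, glass mass, five oxide percentages, are carried from the weighed amounts at 647.3 pbw of glass at exact precision, precisely as stated by question or answer.
Each material's LOI contribution:
  orthoboric acid: 57.81 × 0.4412 = 25.51 pbw
  spodumene concentrate: 59.13 × 0.01500 = 0.8870 pbw
  petalite: 323.1 × 0.01000 = 3.231 pbw
  tabular alumina: 177.6 × 0.004100 = 0.7282 pbw
  TiO2: 60.65 × 0.01000 = 0.6065 pbw
Total LOI = 30.96 pbw
Glass = batch − LOI = 678.3 − 30.96 = 647.3 pbw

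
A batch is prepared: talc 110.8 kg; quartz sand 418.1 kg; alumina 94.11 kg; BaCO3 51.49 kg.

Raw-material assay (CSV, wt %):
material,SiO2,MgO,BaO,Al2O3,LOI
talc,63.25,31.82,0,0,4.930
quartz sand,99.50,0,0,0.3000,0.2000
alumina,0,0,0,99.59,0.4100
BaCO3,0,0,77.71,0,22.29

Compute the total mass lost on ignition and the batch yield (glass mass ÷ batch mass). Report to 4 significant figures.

Every computation carries full precision throughout; in-progress results are displayed (rounded to 4 significant figures) across the worked steps; each reported figure sees exactly one rounding; the derived quantities are computed in exact precision (glass mass, ignition loss, the totals, the yield, the four compositions) starting from the weights at 656.3 kg of glass as given in problem or answer.
LOI of each material in turn:
  talc: 110.8 × 0.04930 = 5.462 kg
  quartz sand: 418.1 × 0.002000 = 0.8362 kg
  alumina: 94.11 × 0.004100 = 0.3859 kg
  BaCO3: 51.49 × 0.2229 = 11.48 kg
Total LOI = 18.16 kg
Glass = batch − LOI = 674.5 − 18.16 = 656.3 kg

LOI loss = 18.16 kg; glass = 656.3 kg; yield = 97.31%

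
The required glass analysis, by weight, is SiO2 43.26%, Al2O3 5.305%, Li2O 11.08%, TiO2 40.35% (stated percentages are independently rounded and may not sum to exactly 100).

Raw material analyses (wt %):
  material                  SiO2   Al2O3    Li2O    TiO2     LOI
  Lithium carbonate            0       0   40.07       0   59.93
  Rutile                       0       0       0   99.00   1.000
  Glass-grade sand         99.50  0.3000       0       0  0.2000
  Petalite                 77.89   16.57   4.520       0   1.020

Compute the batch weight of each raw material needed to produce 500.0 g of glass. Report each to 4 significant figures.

The whole derivation carries full precision at every stage; rounding to four significant figures applies to each in-between result as printed; every reported result receives exactly one rounding; derived quantities (glass mass, the yield, the totals, four oxide percentages, ignition loss) are computed starting from the weights for 500.0 g of glass at exact precision as written in the problem or answer text.
Oxide mass targets, per 500.0 g glass:
  SiO2: 43.26% × 500.0 = 216.3 g
  Al2O3: 5.305% × 500.0 = 26.52 g
  Li2O: 11.08% × 500.0 = 55.40 g
  TiO2: 40.35% × 500.0 = 201.8 g
Checking each oxide sum applying the batch weights above, for the quoted basis mass (sums match the target masses exact up to rounding of places):
  SiO2: 93.40·0.9950 + 158.4·0.7789 = 216.3 g (target 216.3 g)
  Al2O3: 93.40·0.003000 + 158.4·0.1657 = 26.53 g (target 26.52 g)
  Li2O: 120.4·0.4007 + 158.4·0.04520 = 55.40 g (target 55.40 g)
  TiO2: 203.8·0.9900 = 201.8 g (target 201.8 g)
Auditing the glass mass value: whole batch net of LOI = 500.0 g (targets for the oxides total 500.0 g; against the stated basis, 500.0 g — a pure rounding effect).
Adding the batch up: Σ batch = 576.0 g; loss to ignition Σ batch·LOI = 76.00 g; as yield: glass ÷ batch → 86.81%.

Batch per 500.0 g glass:
  Lithium carbonate: 120.4 g
  Rutile: 203.8 g
  Glass-grade sand: 93.40 g
  Petalite: 158.4 g
Total batch = 576.0 g; LOI loss = 76.00 g; yield = 86.81%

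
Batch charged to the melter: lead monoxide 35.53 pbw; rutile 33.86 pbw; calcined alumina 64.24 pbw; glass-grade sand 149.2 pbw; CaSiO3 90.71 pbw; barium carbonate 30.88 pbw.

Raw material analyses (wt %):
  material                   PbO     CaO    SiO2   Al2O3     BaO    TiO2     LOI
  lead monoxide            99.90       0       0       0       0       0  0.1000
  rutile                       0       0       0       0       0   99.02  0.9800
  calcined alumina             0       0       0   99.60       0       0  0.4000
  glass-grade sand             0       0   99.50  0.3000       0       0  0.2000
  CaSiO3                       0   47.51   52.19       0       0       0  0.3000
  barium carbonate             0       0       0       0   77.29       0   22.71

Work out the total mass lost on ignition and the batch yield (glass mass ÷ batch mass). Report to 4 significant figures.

All arithmetic keeps full precision throughout; mid-chain values are shown (rounded to 4 significant figures) on the page. Each reported result carries a single rounding. Derived quantities (yield, LOI, glass mass, totals, the six compositions) are re-derived from the weighed amounts at 396.2 pbw of glass in full precision, as given in either problem or answer.
Material-by-material LOI:
  lead monoxide: 35.53 × 0.001000 = 0.03553 pbw
  rutile: 33.86 × 0.009800 = 0.3318 pbw
  calcined alumina: 64.24 × 0.004000 = 0.2570 pbw
  glass-grade sand: 149.2 × 0.002000 = 0.2984 pbw
  CaSiO3: 90.71 × 0.003000 = 0.2721 pbw
  barium carbonate: 30.88 × 0.2271 = 7.013 pbw
Total LOI = 8.208 pbw
Glass = batch − LOI = 404.4 − 8.208 = 396.2 pbw

LOI loss = 8.208 pbw; glass = 396.2 pbw; yield = 97.97%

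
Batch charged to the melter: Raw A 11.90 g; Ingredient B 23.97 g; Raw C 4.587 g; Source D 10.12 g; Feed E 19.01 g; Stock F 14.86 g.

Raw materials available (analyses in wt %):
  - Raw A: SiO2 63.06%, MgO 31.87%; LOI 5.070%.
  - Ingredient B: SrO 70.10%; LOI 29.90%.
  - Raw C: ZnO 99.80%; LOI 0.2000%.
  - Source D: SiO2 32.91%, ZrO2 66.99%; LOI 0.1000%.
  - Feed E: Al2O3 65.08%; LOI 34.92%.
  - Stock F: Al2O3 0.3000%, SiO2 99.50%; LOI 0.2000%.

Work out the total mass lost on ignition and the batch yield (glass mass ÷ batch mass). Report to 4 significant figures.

Values along the way are displayed rounded to four significant digits within the worked lines; each numeric step holds full float precision in all steps — a single rounding finalizes each reported value. Derived quantities (yield, net glass mass, the six compositions, LOI, totals) are computed at full precision from the weighed amounts on 69.99 g of glass, as written in question or answer.
Per-material ignition loss:
  Raw A: 11.90 × 0.05070 = 0.6033 g
  Ingredient B: 23.97 × 0.2990 = 7.167 g
  Raw C: 4.587 × 0.002000 = 0.009174 g
  Source D: 10.12 × 0.001000 = 0.01012 g
  Feed E: 19.01 × 0.3492 = 6.638 g
  Stock F: 14.86 × 0.002000 = 0.02972 g
Total LOI = 14.46 g
Glass = batch − LOI = 84.45 − 14.46 = 69.99 g

LOI loss = 14.46 g; glass = 69.99 g; yield = 82.88%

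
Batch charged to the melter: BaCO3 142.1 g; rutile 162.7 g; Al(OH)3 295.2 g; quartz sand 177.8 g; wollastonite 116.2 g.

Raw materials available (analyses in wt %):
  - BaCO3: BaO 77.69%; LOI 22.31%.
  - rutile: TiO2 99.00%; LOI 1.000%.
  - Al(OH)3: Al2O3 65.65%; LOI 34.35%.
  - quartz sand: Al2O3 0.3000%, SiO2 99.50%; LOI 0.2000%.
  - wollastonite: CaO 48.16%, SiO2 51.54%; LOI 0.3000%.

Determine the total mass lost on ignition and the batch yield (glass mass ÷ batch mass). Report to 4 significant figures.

LOI loss = 135.4 g; glass = 758.6 g; yield = 84.85%

The intermediate values appear rounded off to 4 significant figures between the steps — each numeric step holds full float precision at every stage; each reported result sees exactly one rounding. Derived quantities are computed at full float precision (LOI, the five compositions, totals, net glass mass, the yield) starting from the weights at 758.6 g of glass exactly as shown in the question or the answer.
Per-material ignition loss:
  BaCO3: 142.1 × 0.2231 = 31.70 g
  rutile: 162.7 × 0.01000 = 1.627 g
  Al(OH)3: 295.2 × 0.3435 = 101.4 g
  quartz sand: 177.8 × 0.002000 = 0.3556 g
  wollastonite: 116.2 × 0.003000 = 0.3486 g
Total LOI = 135.4 g
Glass = batch − LOI = 894.0 − 135.4 = 758.6 g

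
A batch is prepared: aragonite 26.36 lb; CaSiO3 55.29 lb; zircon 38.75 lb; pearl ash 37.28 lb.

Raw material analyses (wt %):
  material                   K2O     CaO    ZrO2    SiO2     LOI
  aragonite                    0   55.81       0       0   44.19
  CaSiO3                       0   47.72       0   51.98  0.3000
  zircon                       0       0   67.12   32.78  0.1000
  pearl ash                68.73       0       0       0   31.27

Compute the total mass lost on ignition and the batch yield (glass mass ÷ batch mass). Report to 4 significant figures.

Intermediates are shown (rounded to four significant figures) in the printout — each numeric step carries full precision at all times — each reported figure is rounded exactly once — derived quantities (the totals, the yield, four oxide percentages, ignition loss, net glass mass) are recomputed from the weighed amounts on 134.2 lb of glass in full float precision as set out in either problem or answer.
Material-by-material LOI:
  aragonite: 26.36 × 0.4419 = 11.65 lb
  CaSiO3: 55.29 × 0.003000 = 0.1659 lb
  zircon: 38.75 × 0.001000 = 0.03875 lb
  pearl ash: 37.28 × 0.3127 = 11.66 lb
Total LOI = 23.51 lb
Glass = batch − LOI = 157.7 − 23.51 = 134.2 lb

LOI loss = 23.51 lb; glass = 134.2 lb; yield = 85.09%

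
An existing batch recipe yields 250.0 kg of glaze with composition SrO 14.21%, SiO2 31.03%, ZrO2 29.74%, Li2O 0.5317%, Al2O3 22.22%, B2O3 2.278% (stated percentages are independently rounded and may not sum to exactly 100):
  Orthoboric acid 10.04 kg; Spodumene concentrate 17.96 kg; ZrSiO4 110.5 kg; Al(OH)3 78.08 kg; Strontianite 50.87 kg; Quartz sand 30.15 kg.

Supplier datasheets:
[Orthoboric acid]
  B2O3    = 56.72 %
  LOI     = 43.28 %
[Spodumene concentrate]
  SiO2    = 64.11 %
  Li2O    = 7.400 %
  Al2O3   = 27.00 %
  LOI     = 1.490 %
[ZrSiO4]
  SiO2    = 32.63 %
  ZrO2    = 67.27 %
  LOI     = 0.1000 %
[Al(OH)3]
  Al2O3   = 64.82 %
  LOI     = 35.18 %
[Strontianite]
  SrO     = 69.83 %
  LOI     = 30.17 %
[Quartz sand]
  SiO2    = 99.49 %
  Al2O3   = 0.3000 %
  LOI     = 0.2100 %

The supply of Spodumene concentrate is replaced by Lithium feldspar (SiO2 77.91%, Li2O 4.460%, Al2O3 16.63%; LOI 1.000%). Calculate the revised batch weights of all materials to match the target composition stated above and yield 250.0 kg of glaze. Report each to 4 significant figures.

Revised batch per 250.0 kg glaze:
  Orthoboric acid: 10.04 kg
  Lithium feldspar: 29.80 kg
  ZrSiO4: 110.5 kg
  Al(OH)3: 77.97 kg
  Strontianite: 50.87 kg
  Quartz sand: 18.38 kg
Total batch = 297.6 kg; LOI loss = 47.57 kg

The whole derivation holds full precision at every stage — working values are displayed, rounded to four significant digits, alongside each step — a single rounding finalizes each reported result; the derived quantities are recomputed from the batch weights on 250.0 kg of glass at full precision (glass mass, LOI, yield, the six compositions, the totals), as set out in question or answer.
The oxide mass targets at 250.0 kg glaze:
  SrO: 14.21% × 250.0 = 35.52 kg
  SiO2: 31.03% × 250.0 = 77.58 kg
  ZrO2: 29.74% × 250.0 = 74.35 kg
  Li2O: 0.5317% × 250.0 = 1.329 kg
  Al2O3: 22.22% × 250.0 = 55.55 kg
  B2O3: 2.278% × 250.0 = 5.695 kg
Balance tally, oxide-wise, on the weights just shown, against the basis in use (target by target, the sums agree exact up to rounding of places):
  SrO: 50.87·0.6983 = 35.52 kg (target 35.52 kg)
  SiO2: 29.80·0.7791 + 110.5·0.3263 + 18.38·0.9949 = 77.56 kg (target 77.58 kg)
  ZrO2: 110.5·0.6727 = 74.33 kg (target 74.35 kg)
  Li2O: 29.80·0.04460 = 1.329 kg (target 1.329 kg)
  Al2O3: 29.80·0.1663 + 77.97·0.6482 + 18.38·0.003000 = 55.55 kg (target 55.55 kg)
  B2O3: 10.04·0.5672 = 5.695 kg (target 5.695 kg)
Glass-mass closure: Σ batch − LOI loss = 250.0 kg (the Σ of target masses is 250.0 kg; versus the stated basis of 250.0 kg — gaps are rounding artifacts).
Summing the batch: Σ batch = 297.6 kg; Σ batch·LOI gives LOI loss = 47.57 kg; yield, glass over the total, = 84.01%.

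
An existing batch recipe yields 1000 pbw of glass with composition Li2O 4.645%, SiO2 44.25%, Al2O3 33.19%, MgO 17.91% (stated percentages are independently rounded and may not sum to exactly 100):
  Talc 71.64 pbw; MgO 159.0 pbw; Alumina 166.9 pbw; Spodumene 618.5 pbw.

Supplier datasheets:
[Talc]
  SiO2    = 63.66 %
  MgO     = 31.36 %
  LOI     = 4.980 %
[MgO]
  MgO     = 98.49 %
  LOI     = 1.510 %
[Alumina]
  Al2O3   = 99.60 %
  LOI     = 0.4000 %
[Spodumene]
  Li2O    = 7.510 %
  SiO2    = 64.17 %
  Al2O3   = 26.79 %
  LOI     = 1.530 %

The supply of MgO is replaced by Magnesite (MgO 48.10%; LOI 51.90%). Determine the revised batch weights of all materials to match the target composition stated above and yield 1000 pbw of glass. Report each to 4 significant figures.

Revised batch per 1000 pbw glass:
  Talc: 71.64 pbw
  Magnesite: 325.6 pbw
  Alumina: 166.9 pbw
  Spodumene: 618.5 pbw
Total batch = 1183 pbw; LOI loss = 182.7 pbw

Mid-chain values appear with 4-significant-figure rounding as written. All arithmetic maintains exact precision all the way through. A single rounding completes each reported number — all derived quantities are rebuilt at full precision (four oxide percentages, glass mass, the totals, LOI, yield) starting from the weights for 1000 pbw of glass, as written in either problem or answer.
Target oxide masses per 1000 pbw glass:
  Li2O: 4.645% × 1000 = 46.45 pbw
  SiO2: 44.25% × 1000 = 442.5 pbw
  Al2O3: 33.19% × 1000 = 331.9 pbw
  MgO: 17.91% × 1000 = 179.1 pbw
Per-oxide balance check from the weights as reported, for the quoted basis mass (delivered sums recover each target exact up to rounding of places):
  Li2O: 618.5·0.07510 = 46.45 pbw (target 46.45 pbw)
  SiO2: 71.64·0.6366 + 618.5·0.6417 = 442.5 pbw (target 442.5 pbw)
  Al2O3: 166.9·0.9960 + 618.5·0.2679 = 331.9 pbw (target 331.9 pbw)
  MgO: 71.64·0.3136 + 325.6·0.4810 = 179.1 pbw (target 179.1 pbw)
Auditing the glass mass value: Σ batch − LOI loss = 1000 pbw (summing oxide targets gives 1000 pbw; versus the stated basis of 1000 pbw — differing by rounding only).
Batch grand total — Σ batch = 1183 pbw; Σ batch·LOI gives LOI loss = 182.7 pbw; yield: glass divided by total = 84.55%.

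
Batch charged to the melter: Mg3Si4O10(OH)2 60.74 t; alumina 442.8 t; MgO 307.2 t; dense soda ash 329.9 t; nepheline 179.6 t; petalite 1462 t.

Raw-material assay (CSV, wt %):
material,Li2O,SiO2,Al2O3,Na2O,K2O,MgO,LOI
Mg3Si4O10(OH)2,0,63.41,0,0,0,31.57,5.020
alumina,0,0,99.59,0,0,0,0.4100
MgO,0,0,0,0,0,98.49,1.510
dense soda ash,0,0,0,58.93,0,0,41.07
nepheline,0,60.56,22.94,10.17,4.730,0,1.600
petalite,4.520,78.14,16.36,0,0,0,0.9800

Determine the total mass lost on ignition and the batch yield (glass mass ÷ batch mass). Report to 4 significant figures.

LOI loss = 162.2 t; glass = 2620 t; yield = 94.17%

Working values are displayed rounded to 4 significant figures in the printout; the whole derivation runs at full precision through every step — every reported number undergoes a single rounding — all derived quantities are recomputed at full precision (totals, glass mass, LOI, yield, six oxide percentages) using the weight values on 2620 t of glass, exactly as printed in the question or the answer.
Loss on ignition, line by line:
  Mg3Si4O10(OH)2: 60.74 × 0.05020 = 3.049 t
  alumina: 442.8 × 0.004100 = 1.815 t
  MgO: 307.2 × 0.01510 = 4.639 t
  dense soda ash: 329.9 × 0.4107 = 135.5 t
  nepheline: 179.6 × 0.01600 = 2.874 t
  petalite: 1462 × 0.009800 = 14.33 t
Total LOI = 162.2 t
Glass = batch − LOI = 2782 − 162.2 = 2620 t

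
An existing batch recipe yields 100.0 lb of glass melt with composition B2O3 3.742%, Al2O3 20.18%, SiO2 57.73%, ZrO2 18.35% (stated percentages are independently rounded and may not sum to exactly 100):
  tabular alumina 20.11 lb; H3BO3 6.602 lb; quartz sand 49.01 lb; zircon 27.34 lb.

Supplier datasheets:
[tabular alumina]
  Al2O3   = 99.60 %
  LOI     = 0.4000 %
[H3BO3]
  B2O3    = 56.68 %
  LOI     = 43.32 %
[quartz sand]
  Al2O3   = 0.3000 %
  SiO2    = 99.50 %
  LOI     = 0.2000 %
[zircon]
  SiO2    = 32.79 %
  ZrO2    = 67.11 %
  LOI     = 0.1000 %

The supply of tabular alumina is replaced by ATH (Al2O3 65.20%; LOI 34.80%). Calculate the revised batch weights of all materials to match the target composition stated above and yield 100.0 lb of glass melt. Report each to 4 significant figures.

In-progress results are displayed (rounded to four significant digits) alongside each step; each numeric step carries full precision end to end; every reported figure is rounded only once — the derived quantities are rebuilt at full precision (the yield, ignition loss, four oxide percentages, glass mass, the totals) from the batch weights at 100.0 lb of glass, precisely as stated by question or answer.
Oxide-by-oxide targets in 100.0 lb glass melt:
  B2O3: 3.742% × 100.0 = 3.742 lb
  Al2O3: 20.18% × 100.0 = 20.18 lb
  SiO2: 57.73% × 100.0 = 57.73 lb
  ZrO2: 18.35% × 100.0 = 18.35 lb
Balance tally, oxide-wise, with the batch weights as given, against the basis in use (sum by sum, the targets are met within answer rounding):
  B2O3: 6.602·0.5668 = 3.742 lb (target 3.742 lb)
  Al2O3: 30.73·0.6520 + 49.01·0.003000 = 20.18 lb (target 20.18 lb)
  SiO2: 49.01·0.9950 + 27.34·0.3279 = 57.73 lb (target 57.73 lb)
  ZrO2: 27.34·0.6711 = 18.35 lb (target 18.35 lb)
Glass-mass bookkeeping: total charge less LOI = 100.0 lb (summing oxide targets gives 100.0 lb; versus the stated basis of 100.0 lb — rounding explains the deltas).
Whole-batch sum: Σ batch = 113.7 lb; LOI removed, Σ of batch·LOI: 13.68 lb; yield, glass over the total, = 87.97%.

Revised batch per 100.0 lb glass melt:
  ATH: 30.73 lb
  H3BO3: 6.602 lb
  quartz sand: 49.01 lb
  zircon: 27.34 lb
Total batch = 113.7 lb; LOI loss = 13.68 lb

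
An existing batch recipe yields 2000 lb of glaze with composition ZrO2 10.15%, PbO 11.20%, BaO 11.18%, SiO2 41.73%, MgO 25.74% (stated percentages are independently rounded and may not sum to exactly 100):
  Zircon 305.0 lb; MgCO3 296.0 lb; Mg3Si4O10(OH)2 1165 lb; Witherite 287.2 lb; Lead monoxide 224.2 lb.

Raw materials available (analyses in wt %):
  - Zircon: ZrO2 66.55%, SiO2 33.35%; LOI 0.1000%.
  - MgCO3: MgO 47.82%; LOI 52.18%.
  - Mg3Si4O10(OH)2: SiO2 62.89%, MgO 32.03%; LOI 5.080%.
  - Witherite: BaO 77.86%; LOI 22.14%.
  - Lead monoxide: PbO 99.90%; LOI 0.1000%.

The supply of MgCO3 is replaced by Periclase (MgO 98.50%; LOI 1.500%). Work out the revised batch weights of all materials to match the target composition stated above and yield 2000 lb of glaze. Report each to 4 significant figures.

Revised batch per 2000 lb glaze:
  Zircon: 305.0 lb
  Periclase: 143.7 lb
  Mg3Si4O10(OH)2: 1165 lb
  Witherite: 287.2 lb
  Lead monoxide: 224.2 lb
Total batch = 2125 lb; LOI loss = 125.5 lb

Full float precision is kept from first step to last; values along the way are displayed, with 4-significant-figure rounding, on the page; exactly one rounding is applied to each reported number. Derived quantities (LOI, the totals, net glass mass, the five compositions, the yield) are re-derived using the weight values for 2000 lb of glass at full float precision, as given in question or answer.
The oxide mass targets at 2000 lb glaze:
  ZrO2: 10.15% × 2000 = 203.0 lb
  PbO: 11.20% × 2000 = 224.0 lb
  BaO: 11.18% × 2000 = 223.6 lb
  SiO2: 41.73% × 2000 = 834.6 lb
  MgO: 25.74% × 2000 = 514.8 lb
Mass-balance tally per oxide on the weights just shown, for the quoted basis mass (each sum matches its target mass up to rounding of the answer):
  ZrO2: 305.0·0.6655 = 203.0 lb (target 203.0 lb)
  PbO: 224.2·0.9990 = 224.0 lb (target 224.0 lb)
  BaO: 287.2·0.7786 = 223.6 lb (target 223.6 lb)
  SiO2: 305.0·0.3335 + 1165·0.6289 = 834.4 lb (target 834.6 lb)
  MgO: 143.7·0.9850 + 1165·0.3203 = 514.7 lb (target 514.8 lb)
Mass balance on the glass: net batch after ignition = 2000 lb (the Σ of target masses is 2000 lb; basis as stated: 2000 lb — any gap is answer rounding).
Batch grand total — Σ batch = 2125 lb; ignition loss, Σ(batch × LOI) = 125.5 lb; as yield: glass ÷ batch → 94.10%.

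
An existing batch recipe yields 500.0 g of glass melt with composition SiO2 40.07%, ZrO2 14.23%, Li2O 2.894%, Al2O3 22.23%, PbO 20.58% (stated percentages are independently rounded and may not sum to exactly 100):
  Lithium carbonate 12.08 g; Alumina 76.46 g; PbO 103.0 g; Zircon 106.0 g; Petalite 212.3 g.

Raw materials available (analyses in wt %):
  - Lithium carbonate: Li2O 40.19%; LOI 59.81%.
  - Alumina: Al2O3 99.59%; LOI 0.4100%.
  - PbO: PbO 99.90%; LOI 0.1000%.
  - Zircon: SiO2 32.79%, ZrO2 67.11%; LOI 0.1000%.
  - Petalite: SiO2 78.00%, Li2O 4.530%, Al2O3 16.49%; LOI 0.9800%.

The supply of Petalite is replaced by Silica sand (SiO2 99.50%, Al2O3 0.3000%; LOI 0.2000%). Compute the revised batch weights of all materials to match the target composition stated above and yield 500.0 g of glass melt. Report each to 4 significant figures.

Revised batch per 500.0 g glass melt:
  Lithium carbonate: 36.00 g
  Alumina: 111.1 g
  PbO: 103.0 g
  Zircon: 106.0 g
  Silica sand: 166.4 g
Total batch = 522.5 g; LOI loss = 22.53 g

Every computation keeps exact precision from first step to last. The intermediate values are printed rounded to four significant digits alongside each step. Each reported value is rounded just once. The derived quantities (net glass mass, five oxide percentages, LOI, the totals, the yield) are computed starting from the weights for 500.0 g of glass in exact precision exactly as printed in question or answer.
The oxide mass targets at 500.0 g glass melt:
  SiO2: 40.07% × 500.0 = 200.4 g
  ZrO2: 14.23% × 500.0 = 71.15 g
  Li2O: 2.894% × 500.0 = 14.47 g
  Al2O3: 22.23% × 500.0 = 111.2 g
  PbO: 20.58% × 500.0 = 102.9 g
Balance tally, oxide-wise, on the weights just shown, on the stated basis (sum by sum, the targets are met modulo rounding of the values):
  SiO2: 106.0·0.3279 + 166.4·0.9950 = 200.3 g (target 200.4 g)
  ZrO2: 106.0·0.6711 = 71.14 g (target 71.15 g)
  Li2O: 36.00·0.4019 = 14.47 g (target 14.47 g)
  Al2O3: 111.1·0.9959 + 166.4·0.003000 = 111.1 g (target 111.2 g)
  PbO: 103.0·0.9990 = 102.9 g (target 102.9 g)
Glass-mass sanity pass: whole batch net of LOI = 500.0 g (the Σ of target masses is 500.0 g; against the stated basis, 500.0 g — any gap is answer rounding).
Whole-batch sum: Σ batch = 522.5 g; the LOI term Σ batch·LOI equals 22.53 g; yield = glass ÷ total batch = 95.69%.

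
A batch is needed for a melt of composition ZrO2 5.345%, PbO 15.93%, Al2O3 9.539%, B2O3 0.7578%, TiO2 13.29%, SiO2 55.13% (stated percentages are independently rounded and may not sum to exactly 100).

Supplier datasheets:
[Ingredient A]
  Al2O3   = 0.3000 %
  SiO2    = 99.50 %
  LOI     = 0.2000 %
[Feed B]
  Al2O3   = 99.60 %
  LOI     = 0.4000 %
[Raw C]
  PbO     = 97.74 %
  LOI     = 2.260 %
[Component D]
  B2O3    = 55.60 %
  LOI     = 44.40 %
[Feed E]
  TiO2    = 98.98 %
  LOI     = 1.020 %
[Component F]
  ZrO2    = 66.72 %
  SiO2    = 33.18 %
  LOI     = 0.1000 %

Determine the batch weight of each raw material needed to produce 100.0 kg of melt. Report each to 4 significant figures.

Full float precision is carried through the solve. In-progress results are shown (rounded to 4 significant figures) on the page. A single rounding completes each reported figure. Derived quantities (six oxide percentages, ignition loss, the totals, the yield, glass mass) are carried in exact precision starting from the weights per 100.0 kg of glass as they appear in the problem or answer text.
Target masses of each oxide per 100.0 kg melt:
  ZrO2: 5.345% × 100.0 = 5.345 kg
  PbO: 15.93% × 100.0 = 15.93 kg
  Al2O3: 9.539% × 100.0 = 9.539 kg
  B2O3: 0.7578% × 100.0 = 0.7578 kg
  TiO2: 13.29% × 100.0 = 13.29 kg
  SiO2: 55.13% × 100.0 = 55.13 kg
Sums-versus-targets review working from each reported weight, for the quoted basis mass (summed amounts equal target values exact up to rounding of places):
  ZrO2: 8.011·0.6672 = 5.345 kg (target 5.345 kg)
  PbO: 16.30·0.9774 = 15.93 kg (target 15.93 kg)
  Al2O3: 52.74·0.003000 + 9.418·0.9960 = 9.539 kg (target 9.539 kg)
  B2O3: 1.363·0.5560 = 0.7578 kg (target 0.7578 kg)
  TiO2: 13.43·0.9898 = 13.29 kg (target 13.29 kg)
  SiO2: 52.74·0.9950 + 8.011·0.3318 = 55.13 kg (target 55.13 kg)
Consistency of the glass mass: net batch after ignition = 100.0 kg (oxide target masses add up to 99.99 kg; basis as stated: 100.0 kg — deltas are rounding alone).
Batch total: Σ batch = 101.3 kg; Σ batch·LOI gives LOI loss = 1.262 kg; the yield ratio, glass ÷ batch: 98.75%.

Batch per 100.0 kg melt:
  Ingredient A: 52.74 kg
  Feed B: 9.418 kg
  Raw C: 16.30 kg
  Component D: 1.363 kg
  Feed E: 13.43 kg
  Component F: 8.011 kg
Total batch = 101.3 kg; LOI loss = 1.262 kg; yield = 98.75%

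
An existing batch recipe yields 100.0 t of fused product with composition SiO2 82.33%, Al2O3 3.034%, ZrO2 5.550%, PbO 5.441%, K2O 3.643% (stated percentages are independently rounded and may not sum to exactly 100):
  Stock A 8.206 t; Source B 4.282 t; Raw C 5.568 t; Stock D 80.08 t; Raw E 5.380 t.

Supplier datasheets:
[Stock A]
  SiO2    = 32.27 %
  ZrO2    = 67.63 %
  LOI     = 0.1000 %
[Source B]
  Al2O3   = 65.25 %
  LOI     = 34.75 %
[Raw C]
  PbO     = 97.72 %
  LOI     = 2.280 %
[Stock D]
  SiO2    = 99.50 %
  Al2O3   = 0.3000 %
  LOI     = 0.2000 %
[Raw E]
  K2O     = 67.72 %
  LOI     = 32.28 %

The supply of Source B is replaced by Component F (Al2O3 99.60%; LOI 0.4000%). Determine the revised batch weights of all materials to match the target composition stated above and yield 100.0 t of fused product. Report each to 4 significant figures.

Revised batch per 100.0 t fused product:
  Stock A: 8.206 t
  Component F: 2.805 t
  Raw C: 5.568 t
  Stock D: 80.08 t
  Raw E: 5.380 t
Total batch = 102.0 t; LOI loss = 2.043 t

In-progress results are shown rounded off to 4 significant digits across the worked steps. The whole derivation keeps full float precision end to end. Each reported value takes a single rounding. Derived quantities (glass mass, ignition loss, the totals, five oxide percentages, the yield) are computed in full float precision from the weighed amounts for 100.0 t of glass as set out in question or answer.
Oxide mass targets, per 100.0 t fused product:
  SiO2: 82.33% × 100.0 = 82.33 t
  Al2O3: 3.034% × 100.0 = 3.034 t
  ZrO2: 5.550% × 100.0 = 5.550 t
  PbO: 5.441% × 100.0 = 5.441 t
  K2O: 3.643% × 100.0 = 3.643 t
Mass-balance tally per oxide with the batch weights as given, under the basis named above (target by target, the sums agree inside rounding margins):
  SiO2: 8.206·0.3227 + 80.08·0.9950 = 82.33 t (target 82.33 t)
  Al2O3: 2.805·0.9960 + 80.08·0.003000 = 3.034 t (target 3.034 t)
  ZrO2: 8.206·0.6763 = 5.550 t (target 5.550 t)
  PbO: 5.568·0.9772 = 5.441 t (target 5.441 t)
  K2O: 5.380·0.6772 = 3.643 t (target 3.643 t)
Auditing the glass mass value: batch total minus LOI = 100.0 t (targets for the oxides total 100.0 t; basis as stated: 100.0 t — gaps are rounding artifacts).
Whole-batch sum: Σ batch = 102.0 t; Σ batch·LOI gives LOI loss = 2.043 t; yield = glass ÷ total batch = 98.00%.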